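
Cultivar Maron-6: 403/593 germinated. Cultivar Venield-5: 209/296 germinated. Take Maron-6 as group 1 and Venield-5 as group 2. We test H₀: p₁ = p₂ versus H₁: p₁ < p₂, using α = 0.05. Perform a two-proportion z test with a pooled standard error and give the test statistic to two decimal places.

z = -0.80

p̂₁ = 403/593 ≈ 0.6796, p̂₂ = 209/296 ≈ 0.7061.
Pooled p̂ = (403+209)/(593+296) = 612/889 = 0.6884.
SE = √(0.2145 × 0.00506472) = 0.0330.
z = (0.6796 − 0.7061)/0.0330 = -0.0265/0.0330 = -0.80.
p-value = P(Z < -0.804) ≈ 0.2108. With α = 0.05, fail to reject H₀.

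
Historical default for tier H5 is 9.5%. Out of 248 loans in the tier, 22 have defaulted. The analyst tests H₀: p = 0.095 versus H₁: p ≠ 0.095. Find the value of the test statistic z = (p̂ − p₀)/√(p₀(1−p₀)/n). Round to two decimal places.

p̂ = 22/248 = 0.0887.
SE = √(p₀(1−p₀)/n) = √(0.085975/248) = 0.0186.
z = (0.0887 − 0.095)/0.0186 = -0.0063/0.0186 = -0.34.
Two-sided p-value ≈ 2·Φ(−0.338) = 0.7355.

z = -0.34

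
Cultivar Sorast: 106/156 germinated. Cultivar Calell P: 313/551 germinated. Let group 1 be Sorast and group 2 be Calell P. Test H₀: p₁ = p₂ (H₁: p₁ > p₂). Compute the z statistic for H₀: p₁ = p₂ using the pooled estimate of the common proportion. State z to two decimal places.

p̂₁ = 106/156 = 0.6795, p̂₂ = 313/551 = 0.5681.
Pooled p̂ = (106+313)/(156+551) = 419/707 = 0.5926.
SE = √(0.241417 × 0.00822514) = 0.0446.
z = (0.6795 − 0.5681)/0.0446 = 0.1114/0.0446 = 2.50.

z = 2.50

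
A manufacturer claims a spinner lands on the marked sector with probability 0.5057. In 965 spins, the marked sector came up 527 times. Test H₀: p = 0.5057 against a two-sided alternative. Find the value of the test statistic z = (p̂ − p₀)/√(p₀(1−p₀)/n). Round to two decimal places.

z = 2.51

p̂ = 527/965 ≈ 0.5461.
SE = √(p₀(1−p₀)/n) = √(0.24997/965) = 0.0161.
z = (0.5461 − 0.5057)/0.0161 = 0.0404/0.0161 = 2.51.
p-value = 2·P(Z > 2.511) ≈ 0.0120.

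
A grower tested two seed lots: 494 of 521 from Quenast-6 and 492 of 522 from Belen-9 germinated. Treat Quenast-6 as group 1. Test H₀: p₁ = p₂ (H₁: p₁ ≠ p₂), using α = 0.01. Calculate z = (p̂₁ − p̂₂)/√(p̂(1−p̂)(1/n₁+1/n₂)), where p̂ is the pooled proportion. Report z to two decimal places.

p̂₁ = 494/521 ≈ 0.9482, p̂₂ = 492/522 ≈ 0.9425.
Pooled p̂ = (494+492)/(521+522) = 986/1043 = 0.9453.
SE = √(p̂(1−p̂)(1/n₁+1/n₂)) = √(0.9453·0.0547·0.00383509) = √(0.000198134) = 0.0141.
z = (0.9482 − 0.9425)/0.0141 = 0.0057/0.0141 = 0.40.
p-value = 2·P(Z > 0.401) ≈ 0.6882. With α = 0.01, fail to reject H₀.

z = 0.40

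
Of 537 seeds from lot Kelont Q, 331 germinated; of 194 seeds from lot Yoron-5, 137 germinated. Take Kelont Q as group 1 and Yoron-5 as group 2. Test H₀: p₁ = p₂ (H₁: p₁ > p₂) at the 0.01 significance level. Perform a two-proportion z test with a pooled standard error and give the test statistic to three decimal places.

p̂₁ = 331/537 = 0.61639, p̂₂ = 137/194 = 0.70619.
Pooled p̂ = (331+137)/(537+194) = 468/731 = 0.64022.
SE = √(p̂(1−p̂)(1/n₁+1/n₂)) = √(0.64022·0.35978·0.00701684) = √(0.00161625) = 0.04020.
z = (0.61639 − 0.70619)/0.04020 = -0.08980/0.04020 = -2.234.
p-value = P(Z > -2.234) ≈ 0.9872, so at α = 0.01 we fail to reject H₀.

z = -2.234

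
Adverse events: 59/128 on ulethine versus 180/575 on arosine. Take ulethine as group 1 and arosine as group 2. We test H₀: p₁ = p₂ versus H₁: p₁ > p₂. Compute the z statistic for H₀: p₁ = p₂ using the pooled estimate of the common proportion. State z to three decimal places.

z = 3.195

p̂₁ = 59/128 ≈ 0.460938, p̂₂ = 180/575 ≈ 0.313043.
Pooled p̂ = (59+180)/(128+575) = 239/703 = 0.339972.
SE = √(0.224391 × 0.00955163) = 0.046296.
z = (0.460938 − 0.313043)/0.046296 = 0.147895/0.046296 = 3.195.
p-value = P(Z > 3.195) ≈ 0.0007.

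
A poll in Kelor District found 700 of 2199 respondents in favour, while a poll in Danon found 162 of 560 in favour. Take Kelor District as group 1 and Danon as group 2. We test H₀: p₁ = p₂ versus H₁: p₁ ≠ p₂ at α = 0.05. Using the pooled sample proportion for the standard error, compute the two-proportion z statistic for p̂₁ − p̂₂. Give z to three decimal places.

z = 1.324

p̂₁ = 700/2199 ≈ 0.31833, p̂₂ = 162/560 ≈ 0.28929.
Pooled p̂ = (700+162)/(2199+560) = 862/2759 = 0.31243.
SE = √(p̂(1−p̂)(1/n₁+1/n₂)) = √(0.31243·0.68757·0.00224047) = √(0.000481293) = 0.02194.
z = (0.31833 − 0.28929)/0.02194 = 0.02904/0.02194 = 1.324.
p-value = 2·P(Z > 1.324) ≈ 0.1856. With α = 0.05, fail to reject H₀.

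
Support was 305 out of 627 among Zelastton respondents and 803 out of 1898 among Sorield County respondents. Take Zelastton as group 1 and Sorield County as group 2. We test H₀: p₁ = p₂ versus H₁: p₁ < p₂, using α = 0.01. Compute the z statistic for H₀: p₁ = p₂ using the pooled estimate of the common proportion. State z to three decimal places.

z = 2.772

p̂₁ = 305/627 = 0.48644, p̂₂ = 803/1898 = 0.42308.
Pooled p̂ = (305+803)/(627+1898) = 1108/2525 = 0.43881.
SE = √(0.246256 × 0.00212177) = 0.02286.
z = (0.48644 − 0.42308)/0.02286 = 0.06336/0.02286 = 2.772.
p-value = P(Z < 2.772) ≈ 0.9972; since p > α = 0.01, fail to reject H₀.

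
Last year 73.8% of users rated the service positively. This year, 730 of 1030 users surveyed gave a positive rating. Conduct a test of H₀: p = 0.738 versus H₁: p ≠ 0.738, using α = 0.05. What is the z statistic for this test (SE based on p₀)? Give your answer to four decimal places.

p̂ = 730/1030 ≈ 0.7087379.
SE = √(p₀(1−p₀)/n) = √(0.19336/1030) = 0.0137013.
z = (0.7087379 − 0.738)/0.0137013 = -0.0292621/0.0137013 = -2.1357.
Two-sided p-value ≈ 2·Φ(−2.136) = 0.0327, so at α = 0.05 we reject H₀.

z = -2.1357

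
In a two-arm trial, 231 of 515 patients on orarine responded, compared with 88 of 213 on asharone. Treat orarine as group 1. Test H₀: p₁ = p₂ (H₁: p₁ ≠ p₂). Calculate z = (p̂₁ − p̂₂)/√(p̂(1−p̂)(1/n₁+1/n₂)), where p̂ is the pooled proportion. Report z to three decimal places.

p̂₁ = 231/515 ≈ 0.44854, p̂₂ = 88/213 ≈ 0.41315.
Pooled p̂ = (231+88)/(515+213) = 319/728 = 0.43819.
SE = √(p̂(1−p̂)(1/n₁+1/n₂)) = √(0.43819·0.56181·0.00663658) = √(0.00163379) = 0.04042.
z = (0.44854 − 0.41315)/0.04042 = 0.03539/0.04042 = 0.876.
Two-sided p-value ≈ 2·Φ(−0.876) = 0.3812.

z = 0.876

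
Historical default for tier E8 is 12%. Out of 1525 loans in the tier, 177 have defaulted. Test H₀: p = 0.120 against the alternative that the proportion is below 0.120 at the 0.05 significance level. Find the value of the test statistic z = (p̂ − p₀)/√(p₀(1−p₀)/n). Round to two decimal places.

p̂ = 177/1525 = 0.1161.
Standard error under H₀: √(0.12×0.88/1525) = 0.0083.
z = (0.1161 − 0.12)/0.0083 = -0.0039/0.0083 = -0.47.
p-value = P(Z < -0.473) ≈ 0.3182; since p > α = 0.05, fail to reject H₀.

z = -0.47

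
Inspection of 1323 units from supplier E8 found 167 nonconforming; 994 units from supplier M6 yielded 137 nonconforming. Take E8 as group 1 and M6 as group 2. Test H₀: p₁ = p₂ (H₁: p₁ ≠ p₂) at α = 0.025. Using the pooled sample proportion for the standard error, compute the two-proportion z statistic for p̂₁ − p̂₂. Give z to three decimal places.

z = -0.818

p̂₁ = 167/1323 = 0.126228, p̂₂ = 137/994 = 0.137827.
Pooled p̂ = (167+137)/(1323+994) = 304/2317 = 0.131204.
SE = √(0.11399 × 0.00176189) = 0.014172.
z = (0.126228 − 0.137827)/0.014172 = -0.011599/0.014172 = -0.818.
p-value = 2·P(Z > 0.818) ≈ 0.4131. With α = 0.025, fail to reject H₀.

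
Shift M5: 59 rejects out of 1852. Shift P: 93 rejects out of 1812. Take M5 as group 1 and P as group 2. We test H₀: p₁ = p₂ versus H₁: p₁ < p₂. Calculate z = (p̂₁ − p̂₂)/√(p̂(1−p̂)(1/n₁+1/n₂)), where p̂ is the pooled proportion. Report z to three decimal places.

p̂₁ = 59/1852 ≈ 0.0318575, p̂₂ = 93/1812 ≈ 0.0513245.
Pooled p̂ = (59+93)/(1852+1812) = 152/3664 = 0.0414847.
SE = √(0.0397637 × 0.00109183) = 0.0065890.
z = (0.0318575 − 0.0513245)/0.0065890 = -0.0194670/0.0065890 = -2.954.

z = -2.954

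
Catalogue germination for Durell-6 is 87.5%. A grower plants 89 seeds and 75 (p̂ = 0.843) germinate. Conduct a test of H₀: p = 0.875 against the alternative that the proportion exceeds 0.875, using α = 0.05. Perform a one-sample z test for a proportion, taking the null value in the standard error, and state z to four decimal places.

p̂ = 75/89 = 0.842697.
Standard error under H₀: √(0.875×0.125/89) = 0.035056.
z = (0.842697 − 0.875)/0.035056 = -0.032303/0.035056 = -0.9215.
p-value = P(Z > -0.921) ≈ 0.8216. With α = 0.05, fail to reject H₀.

z = -0.9215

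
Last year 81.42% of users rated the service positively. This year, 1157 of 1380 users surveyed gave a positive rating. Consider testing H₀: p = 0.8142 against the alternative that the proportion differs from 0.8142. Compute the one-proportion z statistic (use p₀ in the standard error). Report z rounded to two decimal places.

p̂ = 1157/1380 ≈ 0.83841.
Standard error under H₀: √(0.8142×0.1858/1380) = 0.01047.
z = (0.83841 − 0.8142)/0.01047 = 0.02421/0.01047 = 2.31.
Two-sided p-value ≈ 2·Φ(−2.312) = 0.0208.

z = 2.31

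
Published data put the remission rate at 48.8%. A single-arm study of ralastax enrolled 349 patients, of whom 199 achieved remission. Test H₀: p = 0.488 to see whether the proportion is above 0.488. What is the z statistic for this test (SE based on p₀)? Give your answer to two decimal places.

p̂ = 199/349 ≈ 0.5702.
Under H₀, SE = √(0.488·0.512/349) = √(0.00071592) = 0.0268.
z = (0.5702 − 0.488)/0.0268 = 0.0822/0.0268 = 3.07.

z = 3.07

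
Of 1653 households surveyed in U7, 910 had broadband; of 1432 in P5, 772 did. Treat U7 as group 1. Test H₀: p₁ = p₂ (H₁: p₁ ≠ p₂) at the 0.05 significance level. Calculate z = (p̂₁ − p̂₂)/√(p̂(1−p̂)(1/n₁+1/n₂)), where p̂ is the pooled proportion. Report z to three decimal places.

p̂₁ = 910/1653 ≈ 0.550514, p̂₂ = 772/1432 ≈ 0.539106.
Pooled p̂ = (910+772)/(1653+1432) = 1682/3085 = 0.545219.
SE = √(p̂(1−p̂)(1/n₁+1/n₂)) = √(0.545219·0.454781·0.00130328) = √(0.000323156) = 0.017977.
z = (0.550514 − 0.539106)/0.017977 = 0.011408/0.017977 = 0.635.
Two-sided p-value ≈ 2·Φ(−0.635) = 0.5257; since p > α = 0.05, fail to reject H₀.

z = 0.635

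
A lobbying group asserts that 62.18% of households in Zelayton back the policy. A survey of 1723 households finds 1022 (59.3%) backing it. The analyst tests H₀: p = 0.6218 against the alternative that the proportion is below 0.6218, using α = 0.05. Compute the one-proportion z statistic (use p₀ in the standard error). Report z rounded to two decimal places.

z = -2.45

p̂ = 1022/1723 = 0.59315.
Standard error under H₀: √(0.6218×0.3782/1723) = 0.01168.
z = (0.59315 − 0.6218)/0.01168 = -0.02865/0.01168 = -2.45.
p-value = P(Z < -2.452) ≈ 0.0071. With α = 0.05, reject H₀.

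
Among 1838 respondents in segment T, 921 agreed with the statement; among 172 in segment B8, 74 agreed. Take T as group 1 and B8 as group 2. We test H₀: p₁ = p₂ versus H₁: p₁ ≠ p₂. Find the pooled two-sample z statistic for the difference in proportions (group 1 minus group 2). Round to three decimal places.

z = 1.777

p̂₁ = 921/1838 ≈ 0.50109, p̂₂ = 74/172 ≈ 0.43023.
Pooled p̂ = (921+74)/(1838+172) = 995/2010 = 0.49502.
SE = √(p̂(1−p̂)(1/n₁+1/n₂)) = √(0.49502·0.50498·0.00635802) = √(0.00158935) = 0.03987.
z = (0.50109 − 0.43023)/0.03987 = 0.07086/0.03987 = 1.777.
p-value = 2·P(Z > 1.777) ≈ 0.0755.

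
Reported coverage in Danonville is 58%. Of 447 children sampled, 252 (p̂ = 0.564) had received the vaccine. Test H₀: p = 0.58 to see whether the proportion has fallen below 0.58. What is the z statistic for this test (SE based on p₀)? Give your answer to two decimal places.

p̂ = 252/447 = 0.5638.
SE = √(p₀(1−p₀)/n) = √(0.2436/447) = 0.0233.
z = (0.5638 − 0.58)/0.0233 = -0.0162/0.0233 = -0.70.
p-value = P(Z < -0.696) ≈ 0.2433.

z = -0.70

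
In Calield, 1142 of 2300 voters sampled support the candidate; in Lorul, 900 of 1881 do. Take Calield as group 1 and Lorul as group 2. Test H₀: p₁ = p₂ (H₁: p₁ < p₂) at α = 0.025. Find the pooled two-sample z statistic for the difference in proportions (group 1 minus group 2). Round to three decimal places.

p̂₁ = 1142/2300 = 0.49652, p̂₂ = 900/1881 = 0.47847.
Pooled p̂ = (1142+900)/(2300+1881) = 2042/4181 = 0.48840.
SE = √(p̂(1−p̂)(1/n₁+1/n₂)) = √(0.48840·0.51160·0.000966415) = √(0.000241474) = 0.01554.
z = (0.49652 − 0.47847)/0.01554 = 0.01805/0.01554 = 1.162.
p-value = P(Z < 1.162) ≈ 0.8773, so at α = 0.025 we fail to reject H₀.

z = 1.162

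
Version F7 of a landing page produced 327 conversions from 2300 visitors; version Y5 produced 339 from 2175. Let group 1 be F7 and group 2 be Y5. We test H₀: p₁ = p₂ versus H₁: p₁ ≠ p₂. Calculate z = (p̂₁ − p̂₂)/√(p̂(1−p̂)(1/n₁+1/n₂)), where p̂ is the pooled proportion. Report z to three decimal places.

p̂₁ = 327/2300 ≈ 0.142174, p̂₂ = 339/2175 ≈ 0.155862.
Pooled p̂ = (327+339)/(2300+2175) = 666/4475 = 0.148827.
SE = √(p̂(1−p̂)(1/n₁+1/n₂)) = √(0.148827·0.851173·0.000894553) = √(0.00011332) = 0.010645.
z = (0.142174 − 0.155862)/0.010645 = -0.013688/0.010645 = -1.286.
Two-sided p-value ≈ 2·Φ(−1.286) = 0.1985.

z = -1.286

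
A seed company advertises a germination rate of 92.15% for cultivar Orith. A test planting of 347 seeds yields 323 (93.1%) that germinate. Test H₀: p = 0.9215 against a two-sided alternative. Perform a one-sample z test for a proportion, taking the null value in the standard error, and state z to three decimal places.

p̂ = 323/347 ≈ 0.93084.
SE = √(p₀(1−p₀)/n) = √(0.072338/347) = 0.01444.
z = (0.93084 − 0.9215)/0.01444 = 0.00934/0.01444 = 0.647.

z = 0.647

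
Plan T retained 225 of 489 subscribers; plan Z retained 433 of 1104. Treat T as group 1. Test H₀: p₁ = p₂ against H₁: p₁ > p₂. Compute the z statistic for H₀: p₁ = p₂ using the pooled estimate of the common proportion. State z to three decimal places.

z = 2.539

p̂₁ = 225/489 = 0.46012, p̂₂ = 433/1104 = 0.39221.
Pooled p̂ = (225+433)/(489+1104) = 658/1593 = 0.41306.
SE = √(0.242441 × 0.00295079) = 0.02675.
z = (0.46012 − 0.39221)/0.02675 = 0.06791/0.02675 = 2.539.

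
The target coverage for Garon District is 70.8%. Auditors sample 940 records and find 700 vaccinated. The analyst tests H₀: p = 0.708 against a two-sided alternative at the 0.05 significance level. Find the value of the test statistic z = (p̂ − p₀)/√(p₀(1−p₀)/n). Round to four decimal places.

p̂ = 700/940 ≈ 0.744681.
Standard error under H₀: √(0.708×0.292/940) = 0.014830.
z = (0.744681 − 0.708)/0.014830 = 0.036681/0.014830 = 2.4734.
p-value = 2·P(Z > 2.473) ≈ 0.0134. With α = 0.05, reject H₀.

z = 2.4734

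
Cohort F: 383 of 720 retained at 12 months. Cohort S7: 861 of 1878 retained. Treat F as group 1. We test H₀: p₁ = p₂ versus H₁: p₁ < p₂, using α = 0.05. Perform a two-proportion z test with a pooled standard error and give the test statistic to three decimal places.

p̂₁ = 383/720 = 0.531944, p̂₂ = 861/1878 = 0.458466.
Pooled p̂ = (383+861)/(720+1878) = 1244/2598 = 0.478830.
SE = √(p̂(1−p̂)(1/n₁+1/n₂)) = √(0.478830·0.521170·0.00192137) = √(0.000479481) = 0.021897.
z = (0.531944 − 0.458466)/0.021897 = 0.073478/0.021897 = 3.356.
p-value = P(Z < 3.356) ≈ 0.9996. With α = 0.05, fail to reject H₀.

z = 3.356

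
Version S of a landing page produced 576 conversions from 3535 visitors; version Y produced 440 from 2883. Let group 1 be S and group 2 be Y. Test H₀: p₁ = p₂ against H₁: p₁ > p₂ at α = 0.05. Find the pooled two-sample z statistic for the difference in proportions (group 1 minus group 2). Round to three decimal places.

p̂₁ = 576/3535 ≈ 0.16294, p̂₂ = 440/2883 ≈ 0.15262.
Pooled p̂ = (576+440)/(3535+2883) = 1016/6418 = 0.15830.
SE = √(0.133244 × 0.000629746) = 0.00916.
z = (0.16294 − 0.15262)/0.00916 = 0.01032/0.00916 = 1.127.
p-value = P(Z > 1.127) ≈ 0.1299, so at α = 0.05 we fail to reject H₀.

z = 1.127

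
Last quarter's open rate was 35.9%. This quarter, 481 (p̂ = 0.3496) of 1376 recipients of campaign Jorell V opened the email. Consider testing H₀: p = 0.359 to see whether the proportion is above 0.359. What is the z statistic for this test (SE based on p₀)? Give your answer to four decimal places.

p̂ = 481/1376 = 0.349564.
SE = √(p₀(1−p₀)/n) = √(0.23012/1376) = 0.012932.
z = (0.349564 − 0.359)/0.012932 = -0.009436/0.012932 = -0.7297.

z = -0.7297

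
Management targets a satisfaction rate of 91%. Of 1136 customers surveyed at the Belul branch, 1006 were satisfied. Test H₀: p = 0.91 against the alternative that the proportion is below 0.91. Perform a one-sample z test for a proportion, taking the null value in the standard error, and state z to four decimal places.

p̂ = 1006/1136 = 0.885563.
SE = √(p₀(1−p₀)/n) = √(0.0819/1136) = 0.008491.
z = (0.885563 − 0.91)/0.008491 = -0.024437/0.008491 = -2.8780.
p-value = P(Z < -2.878) ≈ 0.0020.

z = -2.8780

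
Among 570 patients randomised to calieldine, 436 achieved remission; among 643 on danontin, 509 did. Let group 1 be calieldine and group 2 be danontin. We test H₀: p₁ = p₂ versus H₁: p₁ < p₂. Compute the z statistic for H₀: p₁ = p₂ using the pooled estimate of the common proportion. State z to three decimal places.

z = -1.118

p̂₁ = 436/570 = 0.76491, p̂₂ = 509/643 = 0.79160.
Pooled p̂ = (436+509)/(570+643) = 945/1213 = 0.77906.
SE = √(0.172125 × 0.0033096) = 0.02387.
z = (0.76491 − 0.79160)/0.02387 = -0.02669/0.02387 = -1.118.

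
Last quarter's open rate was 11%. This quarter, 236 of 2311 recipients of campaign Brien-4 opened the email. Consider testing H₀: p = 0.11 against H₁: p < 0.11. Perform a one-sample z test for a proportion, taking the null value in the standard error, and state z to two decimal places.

z = -1.21

p̂ = 236/2311 = 0.10212.
SE = √(p₀(1−p₀)/n) = √(0.0979/2311) = 0.00651.
z = (0.10212 − 0.11)/0.00651 = -0.00788/0.00651 = -1.21.
p-value = P(Z < -1.211) ≈ 0.1130.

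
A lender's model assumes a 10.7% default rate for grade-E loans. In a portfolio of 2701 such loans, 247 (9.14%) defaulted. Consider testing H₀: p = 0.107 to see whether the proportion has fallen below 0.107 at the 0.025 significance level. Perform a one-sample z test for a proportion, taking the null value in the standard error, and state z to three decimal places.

z = -2.615

p̂ = 247/2701 ≈ 0.091448.
Standard error under H₀: √(0.107×0.893/2701) = 0.005948.
z = (0.091448 − 0.107)/0.005948 = -0.015552/0.005948 = -2.615.
p-value = P(Z < -2.615) ≈ 0.0045. With α = 0.025, reject H₀.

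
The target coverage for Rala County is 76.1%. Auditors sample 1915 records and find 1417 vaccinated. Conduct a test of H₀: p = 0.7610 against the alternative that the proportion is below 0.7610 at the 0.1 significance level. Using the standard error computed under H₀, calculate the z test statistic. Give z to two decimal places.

z = -2.16

p̂ = 1417/1915 ≈ 0.73995.
Standard error under H₀: √(0.761×0.239/1915) = 0.00975.
z = (0.73995 − 0.761)/0.00975 = -0.02105/0.00975 = -2.16.
p-value = P(Z < -2.160) ≈ 0.0154; since p < α = 0.1, reject H₀.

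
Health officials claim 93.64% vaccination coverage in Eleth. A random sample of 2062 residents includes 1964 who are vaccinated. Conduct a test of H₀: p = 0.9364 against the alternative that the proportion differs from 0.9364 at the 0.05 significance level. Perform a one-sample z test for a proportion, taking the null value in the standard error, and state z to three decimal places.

p̂ = 1964/2062 = 0.952473.
Standard error under H₀: √(0.9364×0.0636/2062) = 0.005374.
z = (0.952473 − 0.9364)/0.005374 = 0.016073/0.005374 = 2.991.
Two-sided p-value ≈ 2·Φ(−2.991) = 0.0028. With α = 0.05, reject H₀.

z = 2.991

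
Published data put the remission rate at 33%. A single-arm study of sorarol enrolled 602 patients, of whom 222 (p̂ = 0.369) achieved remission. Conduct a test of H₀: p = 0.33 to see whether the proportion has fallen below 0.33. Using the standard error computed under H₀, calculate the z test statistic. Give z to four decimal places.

p̂ = 222/602 = 0.368771.
Under H₀, SE = √(0.33·0.67/602) = √(0.000367276) = 0.019164.
z = (0.368771 − 0.33)/0.019164 = 0.038771/0.019164 = 2.0231.
p-value = P(Z < 2.023) ≈ 0.9785.

z = 2.0231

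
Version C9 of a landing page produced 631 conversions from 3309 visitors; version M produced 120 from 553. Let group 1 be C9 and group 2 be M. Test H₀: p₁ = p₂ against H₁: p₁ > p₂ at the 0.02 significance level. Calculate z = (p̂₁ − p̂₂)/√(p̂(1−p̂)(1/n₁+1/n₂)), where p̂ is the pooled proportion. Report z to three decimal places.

z = -1.447

p̂₁ = 631/3309 = 0.19069, p̂₂ = 120/553 = 0.21700.
Pooled p̂ = (631+120)/(3309+553) = 751/3862 = 0.19446.
SE = √(0.156645 × 0.00211052) = 0.01818.
z = (0.19069 − 0.21700)/0.01818 = -0.02631/0.01818 = -1.447.
p-value = P(Z > -1.447) ≈ 0.9260; since p > α = 0.02, fail to reject H₀.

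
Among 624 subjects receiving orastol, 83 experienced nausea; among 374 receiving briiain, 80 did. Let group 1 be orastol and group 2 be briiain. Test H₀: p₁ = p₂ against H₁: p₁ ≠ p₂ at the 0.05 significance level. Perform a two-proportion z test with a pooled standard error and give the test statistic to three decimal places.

p̂₁ = 83/624 ≈ 0.133013, p̂₂ = 80/374 ≈ 0.213904.
Pooled p̂ = (83+80)/(624+374) = 163/998 = 0.163327.
SE = √(0.136651 × 0.00427636) = 0.024174.
z = (0.133013 − 0.213904)/0.024174 = -0.080891/0.024174 = -3.346.
Two-sided p-value ≈ 2·Φ(−3.346) = 0.0008, so at α = 0.05 we reject H₀.

z = -3.346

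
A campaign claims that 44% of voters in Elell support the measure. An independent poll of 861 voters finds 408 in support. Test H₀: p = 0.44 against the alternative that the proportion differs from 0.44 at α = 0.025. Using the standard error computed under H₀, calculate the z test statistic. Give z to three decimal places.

p̂ = 408/861 ≈ 0.47387.
SE = √(p₀(1−p₀)/n) = √(0.2464/861) = 0.01692.
z = (0.47387 − 0.44)/0.01692 = 0.03387/0.01692 = 2.002.
p-value = 2·P(Z > 2.002) ≈ 0.0453, so at α = 0.025 we fail to reject H₀.

z = 2.002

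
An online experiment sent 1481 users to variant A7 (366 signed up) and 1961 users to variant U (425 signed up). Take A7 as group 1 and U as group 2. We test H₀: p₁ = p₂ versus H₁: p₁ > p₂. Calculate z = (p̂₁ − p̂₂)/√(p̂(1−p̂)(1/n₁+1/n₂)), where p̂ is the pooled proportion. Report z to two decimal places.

z = 2.10

p̂₁ = 366/1481 = 0.2471, p̂₂ = 425/1961 = 0.2167.
Pooled p̂ = (366+425)/(1481+1961) = 791/3442 = 0.2298.
SE = √(p̂(1−p̂)(1/n₁+1/n₂)) = √(0.2298·0.7702·0.00118516) = √(0.00020977) = 0.0145.
z = (0.2471 − 0.2167)/0.0145 = 0.0304/0.0145 = 2.10.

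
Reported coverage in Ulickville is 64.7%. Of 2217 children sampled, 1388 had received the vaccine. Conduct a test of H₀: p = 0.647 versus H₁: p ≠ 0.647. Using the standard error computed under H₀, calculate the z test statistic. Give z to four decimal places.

z = -2.0620

p̂ = 1388/2217 ≈ 0.626071.
SE = √(p₀(1−p₀)/n) = √(0.22839/2217) = 0.010150.
z = (0.626071 − 0.647)/0.010150 = -0.020929/0.010150 = -2.0620.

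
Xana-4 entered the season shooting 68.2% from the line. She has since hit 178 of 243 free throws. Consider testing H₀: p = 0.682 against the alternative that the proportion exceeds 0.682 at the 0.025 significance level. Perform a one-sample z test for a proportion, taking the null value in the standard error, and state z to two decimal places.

p̂ = 178/243 ≈ 0.7325.
SE = √(p₀(1−p₀)/n) = √(0.21688/243) = 0.0299.
z = (0.7325 − 0.682)/0.0299 = 0.0505/0.0299 = 1.69.
p-value = P(Z > 1.691) ≈ 0.0454. With α = 0.025, fail to reject H₀.

z = 1.69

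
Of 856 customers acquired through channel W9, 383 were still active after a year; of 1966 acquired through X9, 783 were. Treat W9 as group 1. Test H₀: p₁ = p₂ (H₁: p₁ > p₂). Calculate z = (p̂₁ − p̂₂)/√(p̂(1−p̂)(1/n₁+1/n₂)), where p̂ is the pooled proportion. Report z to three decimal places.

z = 2.438

p̂₁ = 383/856 = 0.44743, p̂₂ = 783/1966 = 0.39827.
Pooled p̂ = (383+783)/(856+1966) = 1166/2822 = 0.41318.
SE = √(p̂(1−p̂)(1/n₁+1/n₂)) = √(0.41318·0.58682·0.00167687) = √(0.000406579) = 0.02016.
z = (0.44743 − 0.39827)/0.02016 = 0.04916/0.02016 = 2.438.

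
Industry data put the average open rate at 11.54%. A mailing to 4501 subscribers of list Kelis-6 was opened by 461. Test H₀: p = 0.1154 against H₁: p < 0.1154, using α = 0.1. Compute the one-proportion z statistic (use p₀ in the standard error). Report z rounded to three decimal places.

z = -2.725

p̂ = 461/4501 = 0.102422.
SE = √(p₀(1−p₀)/n) = √(0.10208/4501) = 0.004762.
z = (0.102422 − 0.1154)/0.004762 = -0.012978/0.004762 = -2.725.
p-value = P(Z < -2.725) ≈ 0.0032, so at α = 0.1 we reject H₀.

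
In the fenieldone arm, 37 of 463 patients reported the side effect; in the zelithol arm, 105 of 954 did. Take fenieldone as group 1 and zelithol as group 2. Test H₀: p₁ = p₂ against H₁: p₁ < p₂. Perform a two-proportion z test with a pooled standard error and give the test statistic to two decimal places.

z = -1.77

p̂₁ = 37/463 ≈ 0.07991, p̂₂ = 105/954 ≈ 0.11006.
Pooled p̂ = (37+105)/(463+954) = 142/1417 = 0.10021.
SE = √(p̂(1−p̂)(1/n₁+1/n₂)) = √(0.10021·0.89979·0.00320805) = √(0.000289267) = 0.01701.
z = (0.07991 − 0.11006)/0.01701 = -0.03015/0.01701 = -1.77.
p-value = P(Z < -1.773) ≈ 0.0381.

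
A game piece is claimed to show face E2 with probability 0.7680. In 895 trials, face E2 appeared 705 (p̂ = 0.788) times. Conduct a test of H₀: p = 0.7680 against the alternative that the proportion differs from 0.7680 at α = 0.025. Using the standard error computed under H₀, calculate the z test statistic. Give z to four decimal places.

z = 1.3969

p̂ = 705/895 = 0.7877095.
Standard error under H₀: √(0.768×0.232/895) = 0.0141095.
z = (0.7877095 − 0.768)/0.0141095 = 0.0197095/0.0141095 = 1.3969.
Two-sided p-value ≈ 2·Φ(−1.397) = 0.1624, so at α = 0.025 we fail to reject H₀.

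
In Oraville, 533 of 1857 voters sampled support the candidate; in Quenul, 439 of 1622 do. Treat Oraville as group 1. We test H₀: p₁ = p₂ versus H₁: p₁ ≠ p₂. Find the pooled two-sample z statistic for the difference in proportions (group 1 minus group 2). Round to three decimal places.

z = 1.073

p̂₁ = 533/1857 = 0.28702, p̂₂ = 439/1622 = 0.27065.
Pooled p̂ = (533+439)/(1857+1622) = 972/3479 = 0.27939.
SE = √(p̂(1−p̂)(1/n₁+1/n₂)) = √(0.27939·0.72061·0.00115503) = √(0.000232543) = 0.01525.
z = (0.28702 − 0.27065)/0.01525 = 0.01637/0.01525 = 1.073.
p-value = 2·P(Z > 1.073) ≈ 0.2831.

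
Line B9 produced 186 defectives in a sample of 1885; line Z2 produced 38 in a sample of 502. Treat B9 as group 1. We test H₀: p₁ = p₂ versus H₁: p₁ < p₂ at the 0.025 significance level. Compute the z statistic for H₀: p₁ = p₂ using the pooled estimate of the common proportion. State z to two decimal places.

p̂₁ = 186/1885 = 0.09867, p̂₂ = 38/502 = 0.07570.
Pooled p̂ = (186+38)/(1885+502) = 224/2387 = 0.09384.
SE = √(p̂(1−p̂)(1/n₁+1/n₂)) = √(0.09384·0.90616·0.00252254) = √(0.000214505) = 0.01465.
z = (0.09867 − 0.07570)/0.01465 = 0.02297/0.01465 = 1.57.
p-value = P(Z < 1.569) ≈ 0.9417; since p > α = 0.025, fail to reject H₀.

z = 1.57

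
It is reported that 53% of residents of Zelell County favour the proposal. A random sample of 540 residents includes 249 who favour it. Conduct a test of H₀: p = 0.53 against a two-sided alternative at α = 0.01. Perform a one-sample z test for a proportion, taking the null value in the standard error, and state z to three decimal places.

z = -3.207

p̂ = 249/540 ≈ 0.46111.
Under H₀, SE = √(0.53·0.47/540) = √(0.000461296) = 0.02148.
z = (0.46111 − 0.53)/0.02148 = -0.06889/0.02148 = -3.207.
p-value = 2·P(Z > 3.207) ≈ 0.0013. With α = 0.01, reject H₀.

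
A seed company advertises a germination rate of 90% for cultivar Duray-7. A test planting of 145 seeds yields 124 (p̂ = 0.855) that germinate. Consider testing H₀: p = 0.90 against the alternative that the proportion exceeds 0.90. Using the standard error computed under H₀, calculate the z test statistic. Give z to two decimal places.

z = -1.80

p̂ = 124/145 ≈ 0.8552.
SE = √(p₀(1−p₀)/n) = √(0.09/145) = 0.0249.
z = (0.8552 − 0.9)/0.0249 = -0.0448/0.0249 = -1.80.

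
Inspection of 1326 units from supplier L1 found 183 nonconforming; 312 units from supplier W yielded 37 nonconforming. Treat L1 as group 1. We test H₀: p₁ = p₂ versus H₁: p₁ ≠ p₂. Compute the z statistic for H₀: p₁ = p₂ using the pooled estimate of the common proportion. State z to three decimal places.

z = 0.905

p̂₁ = 183/1326 = 0.13801, p̂₂ = 37/312 = 0.11859.
Pooled p̂ = (183+37)/(1326+312) = 220/1638 = 0.13431.
SE = √(0.116271 × 0.00395928) = 0.02146.
z = (0.13801 − 0.11859)/0.02146 = 0.01942/0.02146 = 0.905.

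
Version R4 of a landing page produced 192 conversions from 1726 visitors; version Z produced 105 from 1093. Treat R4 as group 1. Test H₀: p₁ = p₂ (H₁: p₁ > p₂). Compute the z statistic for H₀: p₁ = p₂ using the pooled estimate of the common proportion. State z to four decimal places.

p̂₁ = 192/1726 ≈ 0.111240, p̂₂ = 105/1093 ≈ 0.096066.
Pooled p̂ = (192+105)/(1726+1093) = 297/2819 = 0.105357.
SE = √(0.0942565 × 0.00149429) = 0.011868.
z = (0.111240 − 0.096066)/0.011868 = 0.015174/0.011868 = 1.2786.
p-value = P(Z > 1.279) ≈ 0.1005.

z = 1.2786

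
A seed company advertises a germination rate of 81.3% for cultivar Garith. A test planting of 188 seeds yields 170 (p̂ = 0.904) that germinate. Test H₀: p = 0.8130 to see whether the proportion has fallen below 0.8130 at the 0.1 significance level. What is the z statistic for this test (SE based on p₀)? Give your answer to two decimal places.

z = 3.21

p̂ = 170/188 = 0.9043.
Under H₀, SE = √(0.813·0.187/188) = √(0.000808676) = 0.0284.
z = (0.9043 − 0.813)/0.0284 = 0.0913/0.0284 = 3.21.
p-value = P(Z < 3.209) ≈ 0.9993. With α = 0.1, fail to reject H₀.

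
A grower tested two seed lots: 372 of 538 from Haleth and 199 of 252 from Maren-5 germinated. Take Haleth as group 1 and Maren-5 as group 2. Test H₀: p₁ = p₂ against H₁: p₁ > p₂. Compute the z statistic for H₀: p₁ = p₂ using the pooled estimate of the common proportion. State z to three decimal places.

p̂₁ = 372/538 = 0.69145, p̂₂ = 199/252 = 0.78968.
Pooled p̂ = (372+199)/(538+252) = 571/790 = 0.72278.
SE = √(p̂(1−p̂)(1/n₁+1/n₂)) = √(0.72278·0.27722·0.00582699) = √(0.00116754) = 0.03417.
z = (0.69145 − 0.78968)/0.03417 = -0.09823/0.03417 = -2.875.
p-value = P(Z > -2.875) ≈ 0.9980.

z = -2.875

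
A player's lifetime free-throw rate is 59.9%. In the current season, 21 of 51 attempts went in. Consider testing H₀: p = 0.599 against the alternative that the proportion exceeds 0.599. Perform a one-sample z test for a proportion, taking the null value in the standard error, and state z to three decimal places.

z = -2.728

p̂ = 21/51 = 0.41176.
Standard error under H₀: √(0.599×0.401/51) = 0.06863.
z = (0.41176 − 0.599)/0.06863 = -0.18724/0.06863 = -2.728.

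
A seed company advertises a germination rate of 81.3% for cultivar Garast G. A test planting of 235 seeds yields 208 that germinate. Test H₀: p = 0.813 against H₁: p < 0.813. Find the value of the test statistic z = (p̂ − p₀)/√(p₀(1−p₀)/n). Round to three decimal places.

z = 2.835

p̂ = 208/235 = 0.88511.
SE = √(p₀(1−p₀)/n) = √(0.15203/235) = 0.02544.
z = (0.88511 − 0.813)/0.02544 = 0.07211/0.02544 = 2.835.
p-value = P(Z < 2.835) ≈ 0.9977.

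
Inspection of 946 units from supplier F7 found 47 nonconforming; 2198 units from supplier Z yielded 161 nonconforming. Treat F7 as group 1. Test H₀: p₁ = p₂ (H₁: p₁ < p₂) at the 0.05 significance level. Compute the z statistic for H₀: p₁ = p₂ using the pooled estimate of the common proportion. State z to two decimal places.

z = -2.44

p̂₁ = 47/946 = 0.04968, p̂₂ = 161/2198 = 0.07325.
Pooled p̂ = (47+161)/(946+2198) = 208/3144 = 0.06616.
SE = √(0.0617809 × 0.00151204) = 0.00967.
z = (0.04968 − 0.07325)/0.00967 = -0.02357/0.00967 = -2.44.
p-value = P(Z < -2.438) ≈ 0.0074. With α = 0.05, reject H₀.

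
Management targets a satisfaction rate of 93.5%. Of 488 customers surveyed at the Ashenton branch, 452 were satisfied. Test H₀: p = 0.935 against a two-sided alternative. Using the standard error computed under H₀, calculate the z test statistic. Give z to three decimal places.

z = -0.786

p̂ = 452/488 ≈ 0.92623.
SE = √(p₀(1−p₀)/n) = √(0.060775/488) = 0.01116.
z = (0.92623 − 0.935)/0.01116 = -0.00877/0.01116 = -0.786.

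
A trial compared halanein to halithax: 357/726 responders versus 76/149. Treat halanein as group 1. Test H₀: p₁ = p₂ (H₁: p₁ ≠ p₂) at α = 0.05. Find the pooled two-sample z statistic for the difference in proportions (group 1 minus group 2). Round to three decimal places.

z = -0.408

p̂₁ = 357/726 ≈ 0.49174, p̂₂ = 76/149 ≈ 0.51007.
Pooled p̂ = (357+76)/(726+149) = 433/875 = 0.49486.
SE = √(p̂(1−p̂)(1/n₁+1/n₂)) = √(0.49486·0.50514·0.00808882) = √(0.00202199) = 0.04497.
z = (0.49174 − 0.51007)/0.04497 = -0.01833/0.04497 = -0.408.
Two-sided p-value ≈ 2·Φ(−0.408) = 0.6835. With α = 0.05, fail to reject H₀.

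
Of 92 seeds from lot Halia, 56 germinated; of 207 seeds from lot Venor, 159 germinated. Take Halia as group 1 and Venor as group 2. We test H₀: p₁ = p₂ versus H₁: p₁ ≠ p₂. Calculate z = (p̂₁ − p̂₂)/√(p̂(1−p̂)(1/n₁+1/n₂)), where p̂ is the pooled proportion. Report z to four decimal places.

z = -2.8307

p̂₁ = 56/92 = 0.608696, p̂₂ = 159/207 = 0.768116.
Pooled p̂ = (56+159)/(92+207) = 215/299 = 0.719064.
SE = √(p̂(1−p̂)(1/n₁+1/n₂)) = √(0.719064·0.280936·0.0157005) = √(0.00317167) = 0.056318.
z = (0.608696 − 0.768116)/0.056318 = -0.159420/0.056318 = -2.8307.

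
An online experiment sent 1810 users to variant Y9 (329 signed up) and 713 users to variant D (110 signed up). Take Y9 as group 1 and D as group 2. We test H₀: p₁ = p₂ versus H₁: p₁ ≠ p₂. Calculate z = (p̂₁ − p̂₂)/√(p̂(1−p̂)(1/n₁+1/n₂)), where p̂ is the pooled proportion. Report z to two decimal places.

z = 1.64

p̂₁ = 329/1810 = 0.1818, p̂₂ = 110/713 = 0.1543.
Pooled p̂ = (329+110)/(1810+713) = 439/2523 = 0.1740.
SE = √(0.143723 × 0.00195501) = 0.0168.
z = (0.1818 − 0.1543)/0.0168 = 0.0275/0.0168 = 1.64.
p-value = 2·P(Z > 1.640) ≈ 0.1010.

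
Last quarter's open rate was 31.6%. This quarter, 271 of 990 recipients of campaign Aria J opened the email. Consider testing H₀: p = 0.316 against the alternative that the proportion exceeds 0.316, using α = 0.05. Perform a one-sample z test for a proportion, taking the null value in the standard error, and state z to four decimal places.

p̂ = 271/990 ≈ 0.273737.
SE = √(p₀(1−p₀)/n) = √(0.21614/990) = 0.014776.
z = (0.273737 − 0.316)/0.014776 = -0.042263/0.014776 = -2.8602.
p-value = P(Z > -2.860) ≈ 0.9979; since p > α = 0.05, fail to reject H₀.

z = -2.8602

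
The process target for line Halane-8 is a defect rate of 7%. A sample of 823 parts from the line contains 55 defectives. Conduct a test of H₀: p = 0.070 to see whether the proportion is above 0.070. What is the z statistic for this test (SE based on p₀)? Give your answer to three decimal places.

p̂ = 55/823 = 0.06683.
SE = √(p₀(1−p₀)/n) = √(0.0651/823) = 0.00889.
z = (0.06683 − 0.07)/0.00889 = -0.00317/0.00889 = -0.357.
p-value = P(Z > -0.357) ≈ 0.6393.

z = -0.357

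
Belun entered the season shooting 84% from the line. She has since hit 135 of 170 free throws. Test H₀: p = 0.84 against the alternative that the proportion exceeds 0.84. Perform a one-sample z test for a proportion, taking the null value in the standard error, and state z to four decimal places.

z = -1.6318

p̂ = 135/170 ≈ 0.794118.
Under H₀, SE = √(0.84·0.16/170) = √(0.000790588) = 0.028117.
z = (0.794118 − 0.84)/0.028117 = -0.045882/0.028117 = -1.6318.
p-value = P(Z > -1.632) ≈ 0.9486.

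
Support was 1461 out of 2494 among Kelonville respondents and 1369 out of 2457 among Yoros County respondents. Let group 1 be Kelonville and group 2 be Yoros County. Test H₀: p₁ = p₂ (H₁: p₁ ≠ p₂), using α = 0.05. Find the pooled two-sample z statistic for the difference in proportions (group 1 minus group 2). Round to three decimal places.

p̂₁ = 1461/2494 = 0.58581, p̂₂ = 1369/2457 = 0.55718.
Pooled p̂ = (1461+1369)/(2494+2457) = 2830/4951 = 0.57160.
SE = √(p̂(1−p̂)(1/n₁+1/n₂)) = √(0.57160·0.42840·0.000807963) = √(0.000197848) = 0.01407.
z = (0.58581 − 0.55718)/0.01407 = 0.02863/0.01407 = 2.035.
Two-sided p-value ≈ 2·Φ(−2.035) = 0.0419; since p < α = 0.05, reject H₀.

z = 2.035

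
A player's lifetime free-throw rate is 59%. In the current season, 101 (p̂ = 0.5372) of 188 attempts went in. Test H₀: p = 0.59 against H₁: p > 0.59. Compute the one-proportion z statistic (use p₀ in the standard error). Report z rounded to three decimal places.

p̂ = 101/188 ≈ 0.53723.
SE = √(p₀(1−p₀)/n) = √(0.2419/188) = 0.03587.
z = (0.53723 − 0.59)/0.03587 = -0.05277/0.03587 = -1.471.

z = -1.471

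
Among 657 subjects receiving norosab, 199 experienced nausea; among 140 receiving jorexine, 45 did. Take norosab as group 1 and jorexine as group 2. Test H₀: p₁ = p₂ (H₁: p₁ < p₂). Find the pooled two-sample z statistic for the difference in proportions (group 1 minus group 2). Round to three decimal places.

z = -0.432

p̂₁ = 199/657 = 0.30289, p̂₂ = 45/140 = 0.32143.
Pooled p̂ = (199+45)/(657+140) = 244/797 = 0.30615.
SE = √(p̂(1−p̂)(1/n₁+1/n₂)) = √(0.30615·0.69385·0.00866493) = √(0.00184062) = 0.04290.
z = (0.30289 − 0.32143)/0.04290 = -0.01854/0.04290 = -0.432.
p-value = P(Z < -0.432) ≈ 0.3328.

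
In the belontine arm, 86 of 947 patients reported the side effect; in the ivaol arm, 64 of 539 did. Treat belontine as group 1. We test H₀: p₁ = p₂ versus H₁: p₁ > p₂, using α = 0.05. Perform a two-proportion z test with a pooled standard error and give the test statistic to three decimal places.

z = -1.718

p̂₁ = 86/947 = 0.090813, p̂₂ = 64/539 = 0.118738.
Pooled p̂ = (86+64)/(947+539) = 150/1486 = 0.100942.
SE = √(p̂(1−p̂)(1/n₁+1/n₂)) = √(0.100942·0.899058·0.00291125) = √(0.000264204) = 0.016254.
z = (0.090813 − 0.118738)/0.016254 = -0.027925/0.016254 = -1.718.
p-value = P(Z > -1.718) ≈ 0.9571; since p > α = 0.05, fail to reject H₀.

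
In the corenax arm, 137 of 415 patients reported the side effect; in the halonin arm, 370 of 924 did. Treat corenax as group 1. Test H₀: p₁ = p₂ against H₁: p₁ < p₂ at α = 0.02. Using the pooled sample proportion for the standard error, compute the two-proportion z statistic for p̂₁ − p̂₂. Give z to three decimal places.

p̂₁ = 137/415 ≈ 0.33012, p̂₂ = 370/924 ≈ 0.40043.
Pooled p̂ = (137+370)/(415+924) = 507/1339 = 0.37864.
SE = √(p̂(1−p̂)(1/n₁+1/n₂)) = √(0.37864·0.62136·0.00349189) = √(0.000821544) = 0.02866.
z = (0.33012 − 0.40043)/0.02866 = -0.07031/0.02866 = -2.453.
p-value = P(Z < -2.453) ≈ 0.0071. With α = 0.02, reject H₀.

z = -2.453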